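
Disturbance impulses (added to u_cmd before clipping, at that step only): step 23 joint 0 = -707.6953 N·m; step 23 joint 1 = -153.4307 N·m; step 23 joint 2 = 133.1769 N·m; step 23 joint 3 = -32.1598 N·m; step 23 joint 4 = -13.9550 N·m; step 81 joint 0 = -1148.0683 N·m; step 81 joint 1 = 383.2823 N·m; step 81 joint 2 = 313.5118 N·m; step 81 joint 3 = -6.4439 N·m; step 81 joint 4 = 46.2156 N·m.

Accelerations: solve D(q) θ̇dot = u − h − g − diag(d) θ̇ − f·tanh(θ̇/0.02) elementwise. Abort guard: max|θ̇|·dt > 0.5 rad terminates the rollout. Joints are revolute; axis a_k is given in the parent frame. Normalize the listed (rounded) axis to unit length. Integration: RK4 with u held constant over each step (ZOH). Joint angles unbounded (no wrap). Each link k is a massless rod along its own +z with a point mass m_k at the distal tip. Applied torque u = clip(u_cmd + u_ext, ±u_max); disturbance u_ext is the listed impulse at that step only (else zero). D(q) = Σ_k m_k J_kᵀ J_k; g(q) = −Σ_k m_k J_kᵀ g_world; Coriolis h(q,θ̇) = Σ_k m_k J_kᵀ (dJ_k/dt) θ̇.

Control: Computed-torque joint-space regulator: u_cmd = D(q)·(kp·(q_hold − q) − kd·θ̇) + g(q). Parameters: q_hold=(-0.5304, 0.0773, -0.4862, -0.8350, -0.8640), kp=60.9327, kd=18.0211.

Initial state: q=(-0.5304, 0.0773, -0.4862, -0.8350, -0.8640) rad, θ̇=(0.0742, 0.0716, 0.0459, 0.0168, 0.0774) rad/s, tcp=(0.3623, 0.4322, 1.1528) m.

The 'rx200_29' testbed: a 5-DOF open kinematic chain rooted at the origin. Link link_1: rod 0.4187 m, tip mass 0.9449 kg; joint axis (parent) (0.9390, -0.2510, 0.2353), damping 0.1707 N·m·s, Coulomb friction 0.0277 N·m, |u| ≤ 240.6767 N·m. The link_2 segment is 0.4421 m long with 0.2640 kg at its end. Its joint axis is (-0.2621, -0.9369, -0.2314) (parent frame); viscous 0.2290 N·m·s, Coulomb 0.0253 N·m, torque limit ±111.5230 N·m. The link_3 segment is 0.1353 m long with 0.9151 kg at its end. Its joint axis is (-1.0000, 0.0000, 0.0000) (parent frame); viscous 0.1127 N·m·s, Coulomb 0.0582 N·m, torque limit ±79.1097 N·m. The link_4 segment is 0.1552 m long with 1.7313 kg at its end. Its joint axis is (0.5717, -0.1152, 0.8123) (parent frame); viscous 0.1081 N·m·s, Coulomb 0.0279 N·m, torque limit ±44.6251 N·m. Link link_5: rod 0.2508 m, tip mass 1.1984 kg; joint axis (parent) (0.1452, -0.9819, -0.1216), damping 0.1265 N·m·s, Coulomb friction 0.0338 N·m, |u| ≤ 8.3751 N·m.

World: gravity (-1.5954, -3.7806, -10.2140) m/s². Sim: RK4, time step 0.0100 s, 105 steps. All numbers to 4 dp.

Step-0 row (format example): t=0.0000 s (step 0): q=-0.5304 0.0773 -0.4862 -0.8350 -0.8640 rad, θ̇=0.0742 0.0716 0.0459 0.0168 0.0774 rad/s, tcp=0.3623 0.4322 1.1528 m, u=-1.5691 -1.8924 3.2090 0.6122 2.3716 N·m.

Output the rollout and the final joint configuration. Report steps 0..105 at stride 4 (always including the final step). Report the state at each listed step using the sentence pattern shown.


t=0.0400 s (step 4): q=-0.5285 0.0793 -0.4854 -0.8347 -0.8620 rad, θ̇=0.0282 0.0325 0.0059 0.0063 0.0231 rad/s, tcp=0.3599 0.4317 1.1544 m, u=1.0546 -0.4260 2.8174 0.8042 2.5447 N·m.
t=0.0800 s (step 8): q=-0.5278 0.0801 -0.4853 -0.8345 -0.8617 rad, θ̇=0.0081 0.0105 -0.0001 0.0011 0.0014 rad/s, tcp=0.3590 0.4314 1.1549 m, u=2.4749 0.3685 2.5886 0.9050 2.6256 N·m.
t=0.1200 s (step 12): q=-0.5277 0.0803 -0.4853 -0.8345 -0.8617 rad, θ̇=-0.0012 -0.0009 -0.0012 -0.0008 -0.0025 rad/s, tcp=0.3588 0.4313 1.1550 m, u=3.2344 0.7917 2.4608 0.9568 2.6605 N·m.
t=0.1600 s (step 16): q=-0.5278 0.0801 -0.4854 -0.8346 -0.8618 rad, θ̇=-0.0052 -0.0061 -0.0012 -0.0013 -0.0032 rad/s, tcp=0.3590 0.4314 1.1549 m, u=3.6370 1.0149 2.3922 0.9837 2.6774 N·m.
t=0.2000 s (step 20): q=-0.5281 0.0799 -0.4854 -0.8346 -0.8620 rad, θ̇=-0.0067 -0.0079 -0.0010 -0.0014 -0.0033 rad/s, tcp=0.3593 0.4315 1.1547 m, u=3.8483 1.1327 2.3563 0.9978 2.6862 N·m.
t=0.2400 s (step 24): q=-0.5190 0.0806 -0.4478 -0.9514 -0.8587 rad, θ̇=1.9319 0.1329 8.2888 -22.1764 -0.0132 rad/s, tcp=0.3630 0.4325 1.1524 m, u=48.9411 22.0017 -12.0729 6.5889 4.3364 N·m.
t=0.2800 s (step 28): q=-0.4677 0.0659 -0.1693 -1.2930 -0.9306 rad, θ̇=0.6869 -0.4567 4.3451 -1.9029 -1.5196 rad/s, tcp=0.3800 0.4440 1.1336 m, u=25.8332 12.4213 -7.2077 2.5092 1.4468 N·m.
t=0.3200 s (step 32): q=-0.4538 0.0536 -0.0745 -1.3125 -0.9618 rad, θ̇=0.1044 -0.1702 0.9015 0.2768 -0.2331 rad/s, tcp=0.3872 0.4516 1.1248 m, u=15.1602 7.1244 -4.5929 1.6714 1.4288 N·m.
t=0.3600 s (step 36): q=-0.4544 0.0503 -0.0685 -1.2909 -0.9616 rad, θ̇=-0.0934 -0.0161 -0.3604 0.7423 0.1322 rad/s, tcp=0.3898 0.4550 1.1230 m, u=10.1404 4.4005 -3.0516 1.4514 1.6947 N·m.
t=0.4000 s (step 40): q=-0.4595 0.0511 -0.0925 -1.2575 -0.9546 rad, θ̇=-0.1511 0.0465 -0.7732 0.8892 0.2004 rad/s, tcp=0.3900 0.4561 1.1241 m, u=7.5888 2.9700 -2.1076 1.3769 1.9227 N·m.
t=0.4400 s (step 44): q=-0.4658 0.0535 -0.1262 -1.2217 -0.9463 rad, θ̇=-0.1615 0.0703 -0.8848 0.8868 0.2122 rad/s, tcp=0.3889 0.4558 1.1263 m, u=6.1932 2.1918 -1.4513 1.3514 2.0875 N·m.
t=0.4800 s (step 48): q=-0.4721 0.0564 -0.1614 -1.1874 -0.9380 rad, θ̇=-0.1521 0.0757 -0.8661 0.8237 0.2030 rad/s, tcp=0.3870 0.4548 1.1289 m, u=5.3665 1.7574 -0.9549 1.3420 2.2091 N·m.
t=0.5200 s (step 52): q=-0.4779 0.0594 -0.1947 -1.1561 -0.9302 rad, θ̇=-0.1358 0.0726 -0.7969 0.7407 0.1860 rad/s, tcp=0.3849 0.4535 1.1315 m, u=4.8431 1.5126 -0.5567 1.3365 2.3022 N·m.
t=0.5600 s (step 56): q=-0.4830 0.0622 -0.2249 -1.1282 -0.9232 rad, θ̇=-0.1187 0.0661 -0.7139 0.6565 0.1665 rad/s, tcp=0.3827 0.4519 1.1339 m, u=4.4971 1.3747 -0.2260 1.3306 2.3753 N·m.
t=0.6000 s (step 60): q=-0.4874 0.0647 -0.2517 -1.1035 -0.9169 rad, θ̇=-0.1032 0.0586 -0.6326 0.5791 0.1472 rad/s, tcp=0.3806 0.4503 1.1362 m, u=4.2640 1.2981 0.0541 1.3232 2.4340 N·m.
t=0.6400 s (step 64): q=-0.4912 0.0669 -0.2755 -1.0818 -0.9114 rad, θ̇=-0.0899 0.0512 -0.5585 0.5110 0.1293 rad/s, tcp=0.3785 0.4487 1.1382 m, u=4.1069 1.2570 0.2939 1.3143 2.4817 N·m.
t=0.6800 s (step 68): q=-0.4946 0.0688 -0.2964 -1.0625 -0.9066 rad, θ̇=-0.0787 0.0443 -0.4928 0.4520 0.1130 rad/s, tcp=0.3767 0.4471 1.1399 m, u=4.0025 1.2363 0.5008 1.3042 2.5207 N·m.
t=0.7200 s (step 72): q=-0.4975 0.0704 -0.3149 -1.0455 -0.9023 rad, θ̇=-0.0693 0.0380 -0.4351 0.4011 0.0984 rad/s, tcp=0.3750 0.4455 1.1415 m, u=3.9351 1.2274 0.6801 1.2934 2.5528 N·m.
t=0.7600 s (step 76): q=-0.5001 0.0718 -0.3313 -1.0304 -0.8987 rad, θ̇=-0.0613 0.0325 -0.3845 0.3572 0.0856 rad/s, tcp=0.3735 0.4441 1.1428 m, u=3.8936 1.2250 0.8361 1.2823 2.5794 N·m.
t=0.8000 s (step 80): q=-0.5024 0.0730 -0.3457 -1.0169 -0.8955 rad, θ̇=-0.0545 0.0276 -0.3400 0.3191 0.0743 rad/s, tcp=0.3721 0.4427 1.1440 m, u=3.8700 1.2259 0.9723 1.2712 2.6014 N·m.
t=0.8400 s (step 84): q=-0.4912 0.0899 -0.2571 -1.1752 -0.9326 rad, θ̇=0.3135 0.4060 2.9098 -3.2389 -1.5409 rad/s, tcp=0.3651 0.4520 1.1361 m, u=35.5776 -13.6132 -9.7225 1.3767 1.3087 N·m.
t=0.8800 s (step 88): q=-0.4858 0.0992 -0.1917 -1.2250 -0.9723 rad, θ̇=0.0051 0.1207 0.6102 -0.0908 -0.4758 rad/s, tcp=0.3600 0.4611 1.1293 m, u=20.1281 -6.8355 -5.2175 1.0359 1.5897 N·m.
t=0.9200 s (step 92): q=-0.4878 0.1018 -0.1888 -1.2147 -0.9784 rad, θ̇=-0.0758 0.0185 -0.2737 0.4977 0.0566 rad/s, tcp=0.3588 0.4644 1.1278 m, u=12.5212 -3.0935 -2.8481 1.1041 1.9015 N·m.
t=0.9600 s (step 96): q=-0.4910 0.1014 -0.2054 -1.1903 -0.9730 rad, θ̇=-0.0801 -0.0342 -0.5146 0.6822 0.1911 rad/s, tcp=0.3593 0.4646 1.1285 m, u=8.6175 -1.0594 -1.5414 1.1839 2.1494 N·m.
t=1.0000 s (step 100): q=-0.4940 0.0995 -0.2274 -1.1623 -0.9644 rad, θ̇=-0.0725 -0.0555 -0.5701 0.7004 0.2305 rad/s, tcp=0.3604 0.4631 1.1300 m, u=6.5373 0.0333 -0.7518 1.2382 2.3119 N·m.
t=1.0400 s (step 104): q=-0.4967 0.0971 -0.2500 -1.1351 -0.9551 rad, θ̇=-0.0630 -0.0609 -0.5540 0.6571 0.2318 rad/s, tcp=0.3615 0.4609 1.1318 m, u=5.3890 0.6159 -0.2379 1.2693 2.4192 N·m.
t=1.0500 s (step 105): q=-0.4974 0.0965 -0.2555 -1.1286 -0.9528 rad, θ̇=-0.0607 -0.0608 -0.5451 0.6423 0.2293 rad/s, tcp=0.3618 0.4603 1.1323 m.
final q (rad): -0.4974 0.0965 -0.2555 -1.1286 -0.9528


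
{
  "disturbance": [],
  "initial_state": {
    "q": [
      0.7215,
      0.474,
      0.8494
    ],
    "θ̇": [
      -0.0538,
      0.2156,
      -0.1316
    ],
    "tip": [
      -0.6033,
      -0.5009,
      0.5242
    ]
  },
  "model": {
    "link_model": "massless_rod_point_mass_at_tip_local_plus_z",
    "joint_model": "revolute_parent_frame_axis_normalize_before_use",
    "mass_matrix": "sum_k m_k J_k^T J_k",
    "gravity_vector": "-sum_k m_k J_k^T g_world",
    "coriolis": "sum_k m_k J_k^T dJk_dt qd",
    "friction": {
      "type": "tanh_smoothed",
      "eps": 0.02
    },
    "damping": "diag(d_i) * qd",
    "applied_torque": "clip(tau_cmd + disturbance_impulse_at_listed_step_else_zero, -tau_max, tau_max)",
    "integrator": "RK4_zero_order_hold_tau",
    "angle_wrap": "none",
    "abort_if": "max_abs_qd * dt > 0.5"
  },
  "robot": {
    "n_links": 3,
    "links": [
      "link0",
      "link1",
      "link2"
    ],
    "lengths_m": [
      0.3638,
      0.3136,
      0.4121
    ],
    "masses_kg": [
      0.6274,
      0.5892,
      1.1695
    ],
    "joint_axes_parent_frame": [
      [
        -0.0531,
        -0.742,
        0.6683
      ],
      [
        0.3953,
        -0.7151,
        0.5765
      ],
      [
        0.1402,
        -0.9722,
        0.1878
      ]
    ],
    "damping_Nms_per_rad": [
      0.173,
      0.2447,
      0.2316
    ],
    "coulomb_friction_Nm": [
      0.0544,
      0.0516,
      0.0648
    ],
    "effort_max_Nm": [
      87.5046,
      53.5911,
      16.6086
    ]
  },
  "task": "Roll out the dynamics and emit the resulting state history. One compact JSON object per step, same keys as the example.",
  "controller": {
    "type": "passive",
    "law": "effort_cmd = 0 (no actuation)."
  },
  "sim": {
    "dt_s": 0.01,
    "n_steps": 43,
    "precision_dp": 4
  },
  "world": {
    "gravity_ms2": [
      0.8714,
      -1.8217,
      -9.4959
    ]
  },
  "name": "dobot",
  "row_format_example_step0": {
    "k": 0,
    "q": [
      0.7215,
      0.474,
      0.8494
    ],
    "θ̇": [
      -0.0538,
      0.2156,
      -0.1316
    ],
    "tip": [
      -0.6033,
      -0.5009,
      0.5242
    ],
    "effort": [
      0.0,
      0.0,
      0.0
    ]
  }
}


{"k":1,"q":[0.7216,0.4758,0.849],"\u03b8\u0307":[0.0645,0.1509,0.0532],"tip":[-0.6029,-0.5016,0.5236],"effort":[0.0,0.0,0.0]}
{"k":2,"q":[0.7228,0.4771,0.8504],"\u03b8\u0307":[0.1816,0.0995,0.2149],"tip":[-0.6024,-0.5027,0.5222],"effort":[0.0,0.0,0.0]}
{"k":3,"q":[0.7252,0.4778,0.8533],"\u03b8\u0307":[0.2999,0.0506,0.37],"tip":[-0.6019,-0.5042,0.5198],"effort":[0.0,0.0,0.0]}
{"k":4,"q":[0.7288,0.4781,0.8578],"\u03b8\u0307":[0.42,0.0041,0.5179],"tip":[-0.6014,-0.506,0.5166],"effort":[0.0,0.0,0.0]}
{"k":5,"q":[0.7336,0.4779,0.8636],"\u03b8\u0307":[0.5407,-0.036,0.6548],"tip":[-0.6008,-0.5083,0.5125],"effort":[0.0,0.0,0.0]}
{"k":6,"q":[0.7396,0.4774,0.8708],"\u03b8\u0307":[0.6646,-0.0753,0.7847],"tip":[-0.6001,-0.5109,0.5075],"effort":[0.0,0.0,0.0]}
{"k":7,"q":[0.7469,0.4764,0.8793],"\u03b8\u0307":[0.7933,-0.1167,0.9093],"tip":[-0.5993,-0.5139,0.5017],"effort":[0.0,0.0,0.0]}
{"k":8,"q":[0.7555,0.475,0.889],"\u03b8\u0307":[0.9275,-0.1613,1.0291],"tip":[-0.5984,-0.5174,0.4951],"effort":[0.0,0.0,0.0]}
{"k":9,"q":[0.7655,0.4732,0.8999],"\u03b8\u0307":[1.0682,-0.2102,1.1442],"tip":[-0.5974,-0.5212,0.4876],"effort":[0.0,0.0,0.0]}
{"k":10,"q":[0.7769,0.4708,0.9119],"\u03b8\u0307":[1.2158,-0.2644,1.2548],"tip":[-0.5962,-0.5254,0.4794],"effort":[0.0,0.0,0.0]}
{"k":11,"q":[0.7898,0.4679,0.9249],"\u03b8\u0307":[1.3712,-0.3249,1.3611],"tip":[-0.5948,-0.53,0.4704],"effort":[0.0,0.0,0.0]}
{"k":12,"q":[0.8043,0.4643,0.9391],"\u03b8\u0307":[1.5348,-0.3929,1.4634],"tip":[-0.5932,-0.5349,0.4606],"effort":[0.0,0.0,0.0]}
{"k":13,"q":[0.8205,0.46,0.9542],"\u03b8\u0307":[1.7071,-0.4692,1.5617],"tip":[-0.5914,-0.5402,0.45],"effort":[0.0,0.0,0.0]}
{"k":14,"q":[0.8385,0.4549,0.9703],"\u03b8\u0307":[1.8886,-0.5551,1.6562],"tip":[-0.5894,-0.5458,0.4387],"effort":[0.0,0.0,0.0]}
{"k":15,"q":[0.8583,0.4488,0.9873],"\u03b8\u0307":[2.0796,-0.6514,1.7468],"tip":[-0.5871,-0.5518,0.4267],"effort":[0.0,0.0,0.0]}
{"k":16,"q":[0.8801,0.4418,1.0052],"\u03b8\u0307":[2.2803,-0.7592,1.8336],"tip":[-0.5845,-0.5581,0.414],"effort":[0.0,0.0,0.0]}
{"k":17,"q":[0.904,0.4336,1.024],"\u03b8\u0307":[2.4908,-0.8793,1.9165],"tip":[-0.5816,-0.5646,0.4007],"effort":[0.0,0.0,0.0]}
{"k":18,"q":[0.93,0.4242,1.0435],"\u03b8\u0307":[2.711,-1.0128,1.9951],"tip":[-0.5784,-0.5715,0.3866],"effort":[0.0,0.0,0.0]}
{"k":19,"q":[0.9582,0.4133,1.0639],"\u03b8\u0307":[2.9406,-1.1602,2.0691],"tip":[-0.5749,-0.5786,0.372],"effort":[0.0,0.0,0.0]}
{"k":20,"q":[0.9888,0.4009,1.0849],"\u03b8\u0307":[3.1794,-1.3225,2.138],"tip":[-0.571,-0.586,0.3568],"effort":[0.0,0.0,0.0]}
{"k":21,"q":[1.0218,0.3868,1.1066],"\u03b8\u0307":[3.4267,-1.5001,2.2011],"tip":[-0.5667,-0.5937,0.341],"effort":[0.0,0.0,0.0]}
{"k":22,"q":[1.0574,0.3709,1.1289],"\u03b8\u0307":[3.6818,-1.6935,2.2575],"tip":[-0.5621,-0.6016,0.3246],"effort":[0.0,0.0,0.0]}
{"k":23,"q":[1.0955,0.3529,1.1517],"\u03b8\u0307":[3.9436,-1.9029,2.3061],"tip":[-0.5571,-0.6096,0.3078],"effort":[0.0,0.0,0.0]}
{"k":24,"q":[1.1363,0.3327,1.175],"\u03b8\u0307":[4.211,-2.1284,2.3456],"tip":[-0.5517,-0.6179,0.2904],"effort":[0.0,0.0,0.0]}
{"k":25,"q":[1.1797,0.3103,1.1986],"\u03b8\u0307":[4.4825,-2.3698,2.3742],"tip":[-0.546,-0.6264,0.2726],"effort":[0.0,0.0,0.0]}
{"k":26,"q":[1.2259,0.2853,1.2224],"\u03b8\u0307":[4.7567,-2.6266,2.3899],"tip":[-0.5399,-0.6351,0.2543],"effort":[0.0,0.0,0.0]}
{"k":27,"q":[1.2749,0.2577,1.2463],"\u03b8\u0307":[5.0318,-2.8978,2.3905],"tip":[-0.5334,-0.6439,0.2357],"effort":[0.0,0.0,0.0]}
{"k":28,"q":[1.3266,0.2273,1.2702],"\u03b8\u0307":[5.306,-3.1823,2.3732],"tip":[-0.5267,-0.6529,0.2166],"effort":[0.0,0.0,0.0]}
{"k":29,"q":[1.381,0.194,1.2937],"\u03b8\u0307":[5.5772,-3.478,2.3349],"tip":[-0.5196,-0.6621,0.1971],"effort":[0.0,0.0,0.0]}
{"k":30,"q":[1.4381,0.1577,1.3168],"\u03b8\u0307":[5.8436,-3.7828,2.2719],"tip":[-0.5122,-0.6715,0.1771],"effort":[0.0,0.0,0.0]}
{"k":31,"q":[1.4978,0.1183,1.3391],"\u03b8\u0307":[6.103,-4.0935,2.1802],"tip":[-0.5046,-0.6811,0.1568],"effort":[0.0,0.0,0.0]}
{"k":32,"q":[1.5601,0.0758,1.3603],"\u03b8\u0307":[6.3536,-4.4064,2.0554],"tip":[-0.4968,-0.6909,0.1361],"effort":[0.0,0.0,0.0]}
{"k":33,"q":[1.6249,0.0302,1.3801],"\u03b8\u0307":[6.5935,-4.7171,1.8927],"tip":[-0.4887,-0.7009,0.1149],"effort":[0.0,0.0,0.0]}
{"k":34,"q":[1.692,-0.0185,1.398],"\u03b8\u0307":[6.8213,-5.0201,1.6868],"tip":[-0.4804,-0.7112,0.0933],"effort":[0.0,0.0,0.0]}
{"k":35,"q":[1.7613,-0.0702,1.4136],"\u03b8\u0307":[7.0356,-5.3095,1.4324],"tip":[-0.472,-0.7217,0.0712],"effort":[0.0,0.0,0.0]}
{"k":36,"q":[1.8326,-0.1246,1.4265],"\u03b8\u0307":[7.2356,-5.5787,1.1244],"tip":[-0.4633,-0.7325,0.0487],"effort":[0.0,0.0,0.0]}
{"k":37,"q":[1.9059,-0.1816,1.4359],"\u03b8\u0307":[7.4211,-5.8207,0.7576],"tip":[-0.4545,-0.7435,0.0256],"effort":[0.0,0.0,0.0]}
{"k":38,"q":[1.981,-0.2409,1.4414],"\u03b8\u0307":[7.5923,-6.0288,0.3275],"tip":[-0.4455,-0.7549,0.002],"effort":[0.0,0.0,0.0]}
{"k":39,"q":[2.0577,-0.3021,1.4423],"\u03b8\u0307":[7.7507,-6.1978,-0.1673],"tip":[-0.4364,-0.7665,-0.0221],"effort":[0.0,0.0,0.0]}
{"k":40,"q":[2.136,-0.3647,1.4379],"\u03b8\u0307":[7.8986,-6.3278,-0.7204],"tip":[-0.427,-0.7783,-0.0468],"effort":[0.0,0.0,0.0]}
{"k":41,"q":[2.2157,-0.4285,1.4276],"\u03b8\u0307":[8.0386,-6.4082,-1.3461],"tip":[-0.4175,-0.7903,-0.0719],"effort":[0.0,0.0,0.0]}
{"k":42,"q":[2.2967,-0.4927,1.4107],"\u03b8\u0307":[8.1749,-6.4373,-2.0455],"tip":[-0.4078,-0.8025,-0.0976],"effort":[0.0,0.0,0.0]}
{"k":43,"q":[2.3792,-0.557,1.3864],"\u03b8\u0307":[8.3128,-6.4158,-2.8194],"tip":[-0.3978,-0.8147,-0.1237]}


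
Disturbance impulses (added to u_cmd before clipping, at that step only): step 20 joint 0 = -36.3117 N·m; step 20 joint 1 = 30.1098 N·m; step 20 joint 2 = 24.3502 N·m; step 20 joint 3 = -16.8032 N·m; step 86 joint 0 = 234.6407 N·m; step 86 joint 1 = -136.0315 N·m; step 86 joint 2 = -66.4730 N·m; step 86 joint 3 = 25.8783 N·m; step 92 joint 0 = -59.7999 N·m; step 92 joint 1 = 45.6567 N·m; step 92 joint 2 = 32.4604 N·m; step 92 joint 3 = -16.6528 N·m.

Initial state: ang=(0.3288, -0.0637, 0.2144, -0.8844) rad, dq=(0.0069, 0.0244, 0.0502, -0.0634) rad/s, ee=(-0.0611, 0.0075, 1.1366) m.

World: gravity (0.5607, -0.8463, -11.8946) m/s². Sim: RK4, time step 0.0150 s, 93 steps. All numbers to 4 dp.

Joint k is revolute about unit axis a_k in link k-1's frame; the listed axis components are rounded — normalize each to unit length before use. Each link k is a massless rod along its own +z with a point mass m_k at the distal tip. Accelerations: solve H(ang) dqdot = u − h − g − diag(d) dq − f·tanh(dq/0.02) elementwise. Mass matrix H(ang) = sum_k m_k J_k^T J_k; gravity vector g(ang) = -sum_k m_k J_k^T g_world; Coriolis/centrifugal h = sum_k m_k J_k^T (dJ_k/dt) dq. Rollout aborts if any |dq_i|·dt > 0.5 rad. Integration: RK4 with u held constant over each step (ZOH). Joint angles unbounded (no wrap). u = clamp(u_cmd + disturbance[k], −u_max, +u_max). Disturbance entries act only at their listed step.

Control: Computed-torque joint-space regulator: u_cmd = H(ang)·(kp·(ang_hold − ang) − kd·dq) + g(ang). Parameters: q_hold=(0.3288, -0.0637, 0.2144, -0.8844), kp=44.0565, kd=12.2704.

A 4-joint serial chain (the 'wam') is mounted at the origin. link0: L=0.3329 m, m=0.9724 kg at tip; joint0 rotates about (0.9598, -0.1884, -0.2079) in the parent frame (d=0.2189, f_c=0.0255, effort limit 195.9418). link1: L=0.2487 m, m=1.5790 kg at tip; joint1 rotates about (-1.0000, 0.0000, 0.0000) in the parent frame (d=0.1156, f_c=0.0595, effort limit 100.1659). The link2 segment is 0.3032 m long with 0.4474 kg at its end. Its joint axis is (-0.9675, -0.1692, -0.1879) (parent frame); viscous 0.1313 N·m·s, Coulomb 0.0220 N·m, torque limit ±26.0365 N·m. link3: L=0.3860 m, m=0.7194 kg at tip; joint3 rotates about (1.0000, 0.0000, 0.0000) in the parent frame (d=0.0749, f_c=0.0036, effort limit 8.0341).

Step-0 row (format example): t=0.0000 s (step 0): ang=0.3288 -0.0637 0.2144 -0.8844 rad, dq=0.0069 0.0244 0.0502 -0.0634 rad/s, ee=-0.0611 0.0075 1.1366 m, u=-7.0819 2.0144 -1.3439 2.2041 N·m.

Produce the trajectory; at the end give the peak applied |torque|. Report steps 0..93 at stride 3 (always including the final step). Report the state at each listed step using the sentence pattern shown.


t=0.0450 s (step 3): ang=0.3288 -0.0633 0.2160 -0.8868 rad, dq=-0.0016 0.0061 0.0177 -0.0437 rad/s, ee=-0.0608 0.0094 1.1356 m, u=-7.3073 2.1959 -1.2128 2.1346 N·m.
t=0.0900 s (step 6): ang=0.3287 -0.0631 0.2165 -0.8882 rad, dq=-0.0015 0.0029 0.0027 -0.0206 rad/s, ee=-0.0607 0.0103 1.1352 m, u=-7.4682 2.3184 -1.1247 2.0854 N·m.
t=0.1350 s (step 9): ang=0.3286 -0.0631 0.2166 -0.8887 rad, dq=0.0006 0.0043 -0.0051 -0.0044 rad/s, ee=-0.0606 0.0106 1.1350 m, u=-7.5797 2.4006 -1.0663 2.0518 N·m.
t=0.1800 s (step 12): ang=0.3286 -0.0632 0.2166 -0.8885 rad, dq=0.0016 0.0038 -0.0078 0.0042 rad/s, ee=-0.0607 0.0105 1.1351 m, u=-7.6554 2.4565 -1.0276 2.0296 N·m.
t=0.2250 s (step 15): ang=0.3286 -0.0633 0.2165 -0.8881 rad, dq=0.0021 0.0034 -0.0089 0.0081 rad/s, ee=-0.0607 0.0103 1.1352 m, u=-7.7058 2.4938 -1.0019 2.0148 N·m.
t=0.2700 s (step 18): ang=0.3286 -0.0634 0.2163 -0.8876 rad, dq=0.0024 0.0032 -0.0092 0.0093 rad/s, ee=-0.0607 0.0099 1.1354 m, u=-7.7385 2.5184 -0.9850 2.0050 N·m.
t=0.3150 s (step 21): ang=0.3279 -0.0719 0.2438 -0.8709 rad, dq=-0.0776 -1.0297 3.5659 2.1277 rad/s, ee=-0.0607 0.0146 1.1351 m, u=-0.8602 -3.2101 -5.6215 3.9151 N·m.
t=0.3600 s (step 24): ang=0.3304 -0.0871 0.3363 -0.8139 rad, dq=0.1094 0.0490 1.0040 0.6298 rad/s, ee=-0.0604 0.0360 1.1317 m, u=-3.1614 -1.4014 -4.1987 3.2966 N·m.
t=0.4050 s (step 27): ang=0.3339 -0.0834 0.3609 -0.7995 rad, dq=0.0407 0.0747 0.2124 0.0916 rad/s, ee=-0.0602 0.0452 1.1293 m, u=-4.7726 -0.0669 -3.1915 2.8443 N·m.
t=0.4500 s (step 30): ang=0.3343 -0.0818 0.3630 -0.8001 rad, dq=-0.0119 0.0024 -0.0687 -0.0712 rad/s, ee=-0.0600 0.0474 1.1284 m, u=-5.8997 0.8799 -2.4855 2.5187 N·m.
t=0.4950 s (step 33): ang=0.3335 -0.0819 0.3568 -0.8041 rad, dq=-0.0192 -0.0051 -0.1933 -0.0999 rad/s, ee=-0.0600 0.0457 1.1289 m, u=-6.6773 1.5152 -2.0054 2.2913 N·m.
t=0.5400 s (step 36): ang=0.3326 -0.0822 0.3469 -0.8086 rad, dq=-0.0196 -0.0070 -0.2396 -0.0963 rad/s, ee=-0.0602 0.0421 1.1300 m, u=-7.1943 1.9432 -1.6752 2.1374 N·m.
t=0.5850 s (step 39): ang=0.3318 -0.0826 0.3359 -0.8126 rad, dq=-0.0181 -0.0074 -0.2460 -0.0853 rad/s, ee=-0.0605 0.0376 1.1315 m, u=-7.5277 2.2264 -1.4511 2.0365 N·m.
t=0.6300 s (step 42): ang=0.3310 -0.0829 0.3251 -0.8162 rad, dq=-0.0162 -0.0071 -0.2332 -0.0754 rad/s, ee=-0.0608 0.0330 1.1331 m, u=-7.7342 2.4095 -1.3012 1.9729 N·m.
t=0.6750 s (step 45): ang=0.3303 -0.0832 0.3151 -0.8194 rad, dq=-0.0144 -0.0064 -0.2120 -0.0687 rad/s, ee=-0.0611 0.0287 1.1345 m, u=-7.8547 2.5242 -1.2026 1.9350 N·m.
t=0.7200 s (step 48): ang=0.3297 -0.0835 0.3062 -0.8224 rad, dq=-0.0129 -0.0056 -0.1882 -0.0647 rad/s, ee=-0.0613 0.0249 1.1357 m, u=-7.9183 2.5930 -1.1390 1.9144 N·m.
t=0.7650 s (step 51): ang=0.3292 -0.0838 0.2983 -0.8252 rad, dq=-0.0117 -0.0048 -0.1645 -0.0621 rad/s, ee=-0.0615 0.0216 1.1367 m, u=-7.9454 2.6316 -1.0990 1.9051 N·m.
t=0.8100 s (step 54): ang=0.3286 -0.0840 0.2914 -0.8280 rad, dq=-0.0107 -0.0041 -0.1424 -0.0602 rad/s, ee=-0.0616 0.0188 1.1375 m, u=-7.9499 2.6509 -1.0744 1.9029 N·m.
t=0.8550 s (step 57): ang=0.3282 -0.0842 0.2855 -0.8306 rad, dq=-0.0098 -0.0034 -0.1224 -0.0583 rad/s, ee=-0.0617 0.0165 1.1381 m, u=-7.9412 2.6583 -1.0599 1.9049 N·m.
t=0.9000 s (step 60): ang=0.3277 -0.0843 0.2804 -0.8332 rad, dq=-0.0090 -0.0029 -0.1049 -0.0561 rad/s, ee=-0.0618 0.0147 1.1385 m, u=-7.9258 2.6586 -1.0517 1.9093 N·m.
t=0.9450 s (step 63): ang=0.3274 -0.0845 0.2760 -0.8356 rad, dq=-0.0083 -0.0024 -0.0896 -0.0536 rad/s, ee=-0.0618 0.0132 1.1388 m, u=-7.9075 2.6552 -1.0473 1.9148 N·m.
t=0.9900 s (step 66): ang=0.3270 -0.0846 0.2723 -0.8380 rad, dq=-0.0077 -0.0020 -0.0765 -0.0507 rad/s, ee=-0.0618 0.0120 1.1390 m, u=-7.8889 2.6501 -1.0451 1.9206 N·m.
t=1.0350 s (step 69): ang=0.3267 -0.0847 0.2691 -0.8402 rad, dq=-0.0070 -0.0017 -0.0653 -0.0476 rad/s, ee=-0.0618 0.0111 1.1391 m, u=-7.8712 2.6445 -1.0441 1.9263 N·m.
t=1.0800 s (step 72): ang=0.3264 -0.0848 0.2664 -0.8422 rad, dq=-0.0064 -0.0014 -0.0560 -0.0444 rad/s, ee=-0.0617 0.0104 1.1391 m, u=-7.8553 2.6392 -1.0436 1.9316 N·m.
t=1.1250 s (step 75): ang=0.3261 -0.0848 0.2641 -0.8441 rad, dq=-0.0059 -0.0011 -0.0481 -0.0412 rad/s, ee=-0.0617 0.0099 1.1391 m, u=-7.8415 2.6345 -1.0433 1.9364 N·m.
t=1.1700 s (step 78): ang=0.3258 -0.0849 0.2621 -0.8459 rad, dq=-0.0053 -0.0008 -0.0417 -0.0381 rad/s, ee=-0.0616 0.0095 1.1391 m, u=-7.8297 2.6307 -1.0428 1.9406 N·m.
t=1.2150 s (step 81): ang=0.3256 -0.0849 0.2604 -0.8476 rad, dq=-0.0049 -0.0006 -0.0366 -0.0353 rad/s, ee=-0.0616 0.0092 1.1390 m, u=-7.8198 2.6277 -1.0421 1.9442 N·m.
t=1.2600 s (step 84): ang=0.3254 -0.0849 0.2588 -0.8491 rad, dq=-0.0044 -0.0003 -0.0324 -0.0329 rad/s, ee=-0.0615 0.0090 1.1390 m, u=-7.8116 2.6256 -1.0411 1.9474 N·m.
t=1.3050 s (step 87): ang=0.3305 -0.1381 0.3495 -0.8152 rad, dq=0.8342 -6.6653 11.8026 4.6499 rad/s, ee=-0.0630 0.0022 1.1346 m, u=-46.6611 22.2654 3.6992 0.8126 N·m.
t=1.3500 s (step 90): ang=0.3800 -0.2850 0.6480 -0.6996 rad, dq=1.0477 -1.2021 3.1312 0.9770 rad/s, ee=-0.0676 -0.0305 1.1107 m, u=-33.9785 15.7855 1.7592 1.2986 N·m.
t=1.3950 s (step 93): ang=0.4223 -0.2820 0.7099 -0.6833 rad, dq=1.3848 3.0176 -0.4719 0.4445 rad/s, ee=-0.0707 -0.0415 1.0982 m.
max |u| (N·m): 195.9418


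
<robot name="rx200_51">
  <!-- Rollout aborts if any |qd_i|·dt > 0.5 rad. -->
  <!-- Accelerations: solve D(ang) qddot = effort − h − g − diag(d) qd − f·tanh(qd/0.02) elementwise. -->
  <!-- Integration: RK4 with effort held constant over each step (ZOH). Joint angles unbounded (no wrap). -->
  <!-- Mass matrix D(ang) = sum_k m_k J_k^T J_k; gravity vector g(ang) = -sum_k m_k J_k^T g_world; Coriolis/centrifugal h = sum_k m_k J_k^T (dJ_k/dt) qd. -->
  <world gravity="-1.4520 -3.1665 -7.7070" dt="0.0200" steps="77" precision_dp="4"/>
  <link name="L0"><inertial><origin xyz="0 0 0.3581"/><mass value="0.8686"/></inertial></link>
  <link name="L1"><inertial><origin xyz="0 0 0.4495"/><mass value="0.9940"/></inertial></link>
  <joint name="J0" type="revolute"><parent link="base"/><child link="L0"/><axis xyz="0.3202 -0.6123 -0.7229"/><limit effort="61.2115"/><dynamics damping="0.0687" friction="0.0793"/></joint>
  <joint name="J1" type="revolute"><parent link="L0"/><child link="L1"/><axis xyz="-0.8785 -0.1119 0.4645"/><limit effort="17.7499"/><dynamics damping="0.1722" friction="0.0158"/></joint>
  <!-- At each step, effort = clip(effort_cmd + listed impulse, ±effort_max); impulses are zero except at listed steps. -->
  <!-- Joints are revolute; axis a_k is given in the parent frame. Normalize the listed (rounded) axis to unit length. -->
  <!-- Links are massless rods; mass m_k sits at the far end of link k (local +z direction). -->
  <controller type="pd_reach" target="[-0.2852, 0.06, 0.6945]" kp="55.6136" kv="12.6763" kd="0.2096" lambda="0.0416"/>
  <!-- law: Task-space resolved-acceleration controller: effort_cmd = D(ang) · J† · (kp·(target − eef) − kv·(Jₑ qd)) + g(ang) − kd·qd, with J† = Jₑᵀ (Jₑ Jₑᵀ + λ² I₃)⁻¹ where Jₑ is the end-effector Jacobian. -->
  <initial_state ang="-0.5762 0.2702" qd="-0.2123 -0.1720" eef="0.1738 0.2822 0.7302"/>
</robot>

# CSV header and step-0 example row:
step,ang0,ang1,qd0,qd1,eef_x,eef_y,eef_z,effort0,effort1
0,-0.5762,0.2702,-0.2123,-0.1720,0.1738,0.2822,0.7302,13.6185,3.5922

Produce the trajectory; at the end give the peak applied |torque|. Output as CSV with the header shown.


step,ang0,ang1,qd0,qd1,eef_x,eef_y,eef_z,effort0,effort1
1,-0.5691,0.2752,0.9204,0.6676,0.1707,0.2810,0.7312,9.8899,2.4349
2,-0.5424,0.2941,1.7580,1.2136,0.1590,0.2769,0.7345,6.9425,1.5298
3,-0.5010,0.3215,2.3832,1.5173,0.1414,0.2703,0.7391,4.6002,0.8505
4,-0.4488,0.3531,2.8464,1.6314,0.1196,0.2619,0.7441,2.7330,0.3604
5,-0.3886,0.3855,3.1791,1.6043,0.0953,0.2522,0.7490,1.2400,0.0263
6,-0.3228,0.4163,3.4016,1.4776,0.0696,0.2415,0.7533,0.0437,-0.1802
7,-0.2536,0.4440,3.5281,1.2866,0.0434,0.2302,0.7569,-0.9156,-0.2830
8,-0.1826,0.4674,3.5699,1.0603,0.0173,0.2186,0.7596,-1.6839,-0.3033
9,-0.1115,0.4862,3.5376,0.8221,-0.0082,0.2070,0.7616,-2.2967,-0.2606
10,-0.0417,0.5003,3.4428,0.5896,-0.0329,0.1956,0.7629,-2.7813,-0.1728
11,0.0257,0.5099,3.2976,0.3753,-0.0564,0.1845,0.7635,-3.1591,-0.0558
12,0.0898,0.5155,3.1146,0.1873,-0.0787,0.1738,0.7635,-3.4474,0.0767
13,0.1500,0.5177,2.9061,0.0293,-0.0997,0.1637,0.7631,-3.6602,0.2134
14,0.2059,0.5170,2.6835,-0.0942,-0.1194,0.1543,0.7623,-3.8098,0.3385
15,0.2573,0.5141,2.4558,-0.1885,-0.1376,0.1455,0.7612,-3.9066,0.4536
16,0.3042,0.5097,2.2303,-0.2569,-0.1545,0.1374,0.7599,-3.9599,0.5565
17,0.3466,0.5040,2.0125,-0.3029,-0.1700,0.1300,0.7583,-3.9780,0.6455
18,0.3847,0.4977,1.8060,-0.3302,-0.1842,0.1232,0.7566,-3.9682,0.7198
19,0.4189,0.4910,1.6133,-0.3423,-0.1971,0.1172,0.7549,-3.9368,0.7800
20,0.4494,0.4841,1.4356,-0.3428,-0.2088,0.1117,0.7531,-3.8895,0.8274
21,0.4765,0.4773,1.2733,-0.3345,-0.2194,0.1068,0.7513,-3.8308,0.8635
22,0.5004,0.4708,1.1261,-0.3201,-0.2289,0.1025,0.7496,-3.7647,0.8900
23,0.5216,0.4646,0.9935,-0.3015,-0.2374,0.0986,0.7479,-3.6943,0.9085
24,0.5403,0.4588,0.8745,-0.2805,-0.2450,0.0952,0.7464,-3.6220,0.9207
25,0.5567,0.4534,0.7683,-0.2583,-0.2517,0.0922,0.7449,-3.5498,0.9278
26,0.5711,0.4484,0.6737,-0.2358,-0.2577,0.0895,0.7435,-3.4792,0.9311
27,0.5837,0.4440,0.5897,-0.2138,-0.2629,0.0872,0.7423,-3.4113,0.9315
28,0.5948,0.4399,0.5153,-0.1928,-0.2676,0.0851,0.7412,-3.3469,0.9298
29,0.6044,0.4362,0.4496,-0.1730,-0.2717,0.0833,0.7401,-3.2863,0.9268
30,0.6128,0.4330,0.3916,-0.1545,-0.2753,0.0818,0.7392,-3.2300,0.9228
31,0.6202,0.4301,0.3406,-0.1376,-0.2784,0.0804,0.7384,-3.1779,0.9182
32,0.6265,0.4275,0.2957,-0.1222,-0.2812,0.0792,0.7377,-3.1302,0.9135
33,0.6320,0.4252,0.2564,-0.1083,-0.2836,0.0781,0.7370,-3.0867,0.9086
34,0.6368,0.4231,0.2219,-0.0958,-0.2856,0.0772,0.7365,-3.0473,0.9039
35,0.6410,0.4213,0.1918,-0.0846,-0.2875,0.0764,0.7360,-3.0118,0.8993
36,0.6445,0.4197,0.1654,-0.0746,-0.2890,0.0757,0.7355,-2.9798,0.8951
37,0.6476,0.4183,0.1425,-0.0657,-0.2904,0.0751,0.7352,-2.9513,0.8911
38,0.6503,0.4171,0.1225,-0.0579,-0.2916,0.0746,0.7349,-2.9258,0.8875
39,0.6525,0.4160,0.1052,-0.0510,-0.2926,0.0741,0.7346,-2.9032,0.8842
40,0.6545,0.4150,0.0901,-0.0449,-0.2934,0.0737,0.7343,-2.8831,0.8812
41,0.6562,0.4142,0.0771,-0.0395,-0.2942,0.0734,0.7341,-2.8654,0.8786
42,0.6576,0.4135,0.0658,-0.0349,-0.2948,0.0730,0.7339,-2.8499,0.8763
43,0.6588,0.4128,0.0561,-0.0308,-0.2954,0.0728,0.7338,-2.8363,0.8744
44,0.6598,0.4122,0.0477,-0.0272,-0.2959,0.0725,0.7337,-2.8245,0.8728
45,0.6607,0.4117,0.0406,-0.0242,-0.2963,0.0723,0.7336,-2.8145,0.8715
46,0.6615,0.4113,0.0346,-0.0215,-0.2966,0.0721,0.7335,-2.8062,0.8705
47,0.6621,0.4109,0.0297,-0.0192,-0.2969,0.0720,0.7334,-2.7996,0.8699
48,0.6627,0.4105,0.0257,-0.0171,-0.2972,0.0718,0.7333,-2.7947,0.8694
49,0.6632,0.4102,0.0225,-0.0153,-0.2974,0.0717,0.7333,-2.7914,0.8693
50,0.6636,0.4099,0.0199,-0.0137,-0.2976,0.0716,0.7332,-2.7894,0.8693
51,0.6640,0.4096,0.0179,-0.0123,-0.2978,0.0715,0.7332,-2.7885,0.8695
52,0.6643,0.4094,0.0164,-0.0110,-0.2979,0.0714,0.7331,-2.7884,0.8698
53,0.6646,0.4092,0.0151,-0.0099,-0.2981,0.0713,0.7331,-2.7889,0.8703
54,0.6649,0.4090,0.0141,-0.0090,-0.2982,0.0712,0.7331,-2.7898,0.8709
55,0.6652,0.4088,0.0132,-0.0081,-0.2983,0.0711,0.7330,-2.7910,0.8715
56,0.6654,0.4087,0.0124,-0.0074,-0.2985,0.0711,0.7330,-2.7923,0.8722
57,0.6657,0.4085,0.0118,-0.0067,-0.2986,0.0710,0.7330,-2.7936,0.8729
58,0.6659,0.4084,0.0112,-0.0061,-0.2987,0.0710,0.7330,-2.7950,0.8735
59,0.6661,0.4083,0.0106,-0.0056,-0.2988,0.0709,0.7329,-2.7964,0.8742
60,0.6663,0.4082,0.0101,-0.0051,-0.2989,0.0709,0.7329,-2.7978,0.8749
61,0.6665,0.4081,0.0097,-0.0047,-0.2989,0.0708,0.7329,-2.7992,0.8755
62,0.6667,0.4080,0.0092,-0.0043,-0.2990,0.0708,0.7328,-2.8005,0.8762
63,0.6669,0.4079,0.0088,-0.0039,-0.2991,0.0707,0.7328,-2.8018,0.8768
64,0.6671,0.4078,0.0084,-0.0036,-0.2992,0.0707,0.7328,-2.8030,0.8773
65,0.6672,0.4078,0.0081,-0.0033,-0.2993,0.0707,0.7328,-2.8042,0.8778
66,0.6674,0.4077,0.0077,-0.0030,-0.2993,0.0707,0.7328,-2.8054,0.8784
67,0.6675,0.4076,0.0074,-0.0027,-0.2994,0.0706,0.7327,-2.8065,0.8788
68,0.6677,0.4076,0.0071,-0.0025,-0.2995,0.0706,0.7327,-2.8076,0.8793
69,0.6678,0.4075,0.0068,-0.0023,-0.2995,0.0706,0.7327,-2.8086,0.8797
70,0.6680,0.4075,0.0066,-0.0021,-0.2996,0.0706,0.7327,-2.8096,0.8801
71,0.6681,0.4075,0.0063,-0.0019,-0.2996,0.0706,0.7327,-2.8105,0.8805
72,0.6682,0.4074,0.0060,-0.0017,-0.2997,0.0705,0.7326,-2.8114,0.8808
73,0.6683,0.4074,0.0058,-0.0015,-0.2997,0.0705,0.7326,-2.8123,0.8811
74,0.6684,0.4074,0.0056,-0.0014,-0.2998,0.0705,0.7326,-2.8132,0.8815
75,0.6686,0.4073,0.0054,-0.0012,-0.2998,0.0705,0.7326,-2.8140,0.8817
76,0.6687,0.4073,0.0051,-0.0011,-0.2999,0.0705,0.7326,-2.8148,0.8820
77,0.6688,0.4073,0.0049,-0.0010,-0.2999,0.0705,0.7326,,
# max |effort| (N·m): 13.6185


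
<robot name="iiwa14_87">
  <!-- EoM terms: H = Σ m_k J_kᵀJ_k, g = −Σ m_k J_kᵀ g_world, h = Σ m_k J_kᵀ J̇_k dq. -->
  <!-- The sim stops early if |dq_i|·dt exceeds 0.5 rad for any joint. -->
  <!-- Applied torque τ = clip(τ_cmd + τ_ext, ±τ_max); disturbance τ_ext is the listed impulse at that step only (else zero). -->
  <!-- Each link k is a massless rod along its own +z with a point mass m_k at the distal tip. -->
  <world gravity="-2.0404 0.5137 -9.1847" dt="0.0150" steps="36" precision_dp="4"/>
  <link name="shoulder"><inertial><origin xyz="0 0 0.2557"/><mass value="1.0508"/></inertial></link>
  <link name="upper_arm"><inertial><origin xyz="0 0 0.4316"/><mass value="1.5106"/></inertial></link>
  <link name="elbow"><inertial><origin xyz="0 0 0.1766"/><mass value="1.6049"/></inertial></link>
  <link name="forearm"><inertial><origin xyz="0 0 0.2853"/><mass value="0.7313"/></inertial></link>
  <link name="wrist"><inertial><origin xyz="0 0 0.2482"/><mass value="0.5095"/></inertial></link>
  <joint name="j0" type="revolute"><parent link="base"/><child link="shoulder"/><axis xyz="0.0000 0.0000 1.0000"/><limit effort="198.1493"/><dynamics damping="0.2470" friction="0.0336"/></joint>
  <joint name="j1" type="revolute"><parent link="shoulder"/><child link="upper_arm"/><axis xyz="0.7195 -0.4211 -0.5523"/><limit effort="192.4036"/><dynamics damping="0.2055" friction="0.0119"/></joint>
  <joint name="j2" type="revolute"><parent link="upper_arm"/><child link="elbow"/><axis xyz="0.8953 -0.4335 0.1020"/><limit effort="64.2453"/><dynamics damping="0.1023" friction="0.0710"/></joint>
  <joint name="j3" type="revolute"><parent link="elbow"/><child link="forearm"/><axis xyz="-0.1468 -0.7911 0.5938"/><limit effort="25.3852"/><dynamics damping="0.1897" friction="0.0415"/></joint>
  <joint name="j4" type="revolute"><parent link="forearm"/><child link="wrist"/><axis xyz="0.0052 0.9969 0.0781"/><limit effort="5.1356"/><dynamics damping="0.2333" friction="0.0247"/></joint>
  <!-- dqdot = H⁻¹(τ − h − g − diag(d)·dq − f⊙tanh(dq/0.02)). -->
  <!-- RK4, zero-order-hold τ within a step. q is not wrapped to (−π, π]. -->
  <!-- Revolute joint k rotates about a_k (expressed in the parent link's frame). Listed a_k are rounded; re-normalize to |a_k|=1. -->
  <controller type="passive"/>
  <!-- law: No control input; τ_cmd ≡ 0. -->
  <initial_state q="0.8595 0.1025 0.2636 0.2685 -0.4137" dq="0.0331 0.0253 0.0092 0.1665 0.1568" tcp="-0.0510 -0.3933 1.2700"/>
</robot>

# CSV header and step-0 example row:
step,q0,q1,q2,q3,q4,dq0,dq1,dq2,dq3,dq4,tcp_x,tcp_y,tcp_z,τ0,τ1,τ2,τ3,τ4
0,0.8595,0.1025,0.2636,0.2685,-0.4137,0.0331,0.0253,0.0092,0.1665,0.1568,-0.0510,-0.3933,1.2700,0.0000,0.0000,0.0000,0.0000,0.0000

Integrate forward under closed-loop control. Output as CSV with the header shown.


step,q0,q1,q2,q3,q4,dq0,dq1,dq2,dq3,dq4,tcp_x,tcp_y,tcp_z,τ0,τ1,τ2,τ3,τ4
1,0.8571,0.1020,0.2665,0.2693,-0.4135,-0.3161,-0.0914,0.3460,-0.0030,-0.0754,-0.0515,-0.3945,1.2692,0.0000,0.0000,0.0000,0.0000,0.0000
2,0.8504,0.0998,0.2738,0.2689,-0.4155,-0.5641,-0.1936,0.6203,-0.0248,-0.1682,-0.0527,-0.3967,1.2672,0.0000,0.0000,0.0000,0.0000,0.0000
3,0.8403,0.0962,0.2850,0.2687,-0.4184,-0.7719,-0.2891,0.8718,-0.0005,-0.2214,-0.0547,-0.3998,1.2642,0.0000,0.0000,0.0000,0.0000,0.0000
4,0.8272,0.0911,0.3000,0.2688,-0.4221,-0.9752,-0.3824,1.1249,0.0152,-0.2721,-0.0573,-0.4038,1.2602,0.0000,0.0000,0.0000,0.0000,0.0000
5,0.8111,0.0847,0.3187,0.2692,-0.4265,-1.1678,-0.4733,1.3775,0.0348,-0.3073,-0.0606,-0.4088,1.2550,0.0000,0.0000,0.0000,0.0000,0.0000
6,0.7922,0.0770,0.3413,0.2699,-0.4312,-1.3469,-0.5618,1.6288,0.0635,-0.3214,-0.0645,-0.4146,1.2487,0.0000,0.0000,0.0000,0.0000,0.0000
7,0.7708,0.0679,0.3676,0.2711,-0.4360,-1.5142,-0.6479,1.8805,0.0987,-0.3158,-0.0690,-0.4212,1.2411,0.0000,0.0000,0.0000,0.0000,0.0000
8,0.7469,0.0575,0.3977,0.2729,-0.4406,-1.6720,-0.7318,2.1346,0.1354,-0.2936,-0.0742,-0.4285,1.2322,0.0000,0.0000,0.0000,0.0000,0.0000
9,0.7206,0.0459,0.4316,0.2752,-0.4448,-1.8211,-0.8128,2.3912,0.1707,-0.2566,-0.0798,-0.4365,1.2220,0.0000,0.0000,0.0000,0.0000,0.0000
10,0.6923,0.0332,0.4694,0.2780,-0.4483,-1.9604,-0.8899,2.6493,0.2032,-0.2060,-0.0861,-0.4452,1.2102,0.0000,0.0000,0.0000,0.0000,0.0000
11,0.6619,0.0193,0.5111,0.2812,-0.4509,-2.0880,-0.9620,2.9068,0.2328,-0.1427,-0.0928,-0.4544,1.1967,0.0000,0.0000,0.0000,0.0000,0.0000
12,0.6297,0.0043,0.5566,0.2849,-0.4525,-2.2013,-1.0273,3.1609,0.2599,-0.0679,-0.1000,-0.4640,1.1816,0.0000,0.0000,0.0000,0.0000,0.0000
13,0.5959,-0.0115,0.6059,0.2890,-0.4529,-2.2990,-1.0842,3.4092,0.2786,0.0050,-0.1077,-0.4740,1.1645,0.0000,0.0000,0.0000,0.0000,0.0000
14,0.5608,-0.0281,0.6589,0.2932,-0.4525,-2.3789,-1.1302,3.6485,0.2788,0.0480,-0.1158,-0.4842,1.1455,0.0000,0.0000,0.0000,0.0000,0.0000
15,0.5247,-0.0454,0.7153,0.2974,-0.4514,-2.4354,-1.1648,3.8758,0.2861,0.1083,-0.1243,-0.4945,1.1243,0.0000,0.0000,0.0000,0.0000,0.0000
16,0.4879,-0.0630,0.7751,0.3018,-0.4492,-2.4705,-1.1870,4.0920,0.2968,0.1855,-0.1332,-0.5048,1.1008,0.0000,0.0000,0.0000,0.0000,0.0000
17,0.4507,-0.0809,0.8380,0.3063,-0.4457,-2.4869,-1.1954,4.2981,0.3043,0.2737,-0.1423,-0.5150,1.0749,0.0000,0.0000,0.0000,0.0000,0.0000
18,0.4133,-0.0988,0.9040,0.3109,-0.4409,-2.4871,-1.1890,4.4954,0.3025,0.3691,-0.1516,-0.5248,1.0466,0.0000,0.0000,0.0000,0.0000,0.0000
19,0.3761,-0.1165,0.9728,0.3153,-0.4346,-2.4737,-1.1663,4.6855,0.2855,0.4692,-0.1611,-0.5343,1.0158,0.0000,0.0000,0.0000,0.0000,0.0000
20,0.3392,-0.1337,1.0445,0.3193,-0.4268,-2.4494,-1.1257,4.8699,0.2478,0.5727,-0.1706,-0.5431,0.9823,0.0000,0.0000,0.0000,0.0000,0.0000
21,0.3027,-0.1502,1.1189,0.3226,-0.4174,-2.4171,-1.0656,5.0500,0.1838,0.6793,-0.1800,-0.5512,0.9462,0.0000,0.0000,0.0000,0.0000,0.0000
22,0.2667,-0.1656,1.1960,0.3247,-0.4064,-2.3796,-0.9836,5.2269,0.0885,0.7893,-0.1894,-0.5583,0.9073,0.0000,0.0000,0.0000,0.0000,0.0000
23,0.2313,-0.1795,1.2757,0.3251,-0.3937,-2.3290,-0.8766,5.3941,-0.0175,0.9176,-0.1985,-0.5644,0.8657,0.0000,0.0000,0.0000,0.0000,0.0000
24,0.1970,-0.1917,1.3577,0.3244,-0.3787,-2.2502,-0.7404,5.5408,-0.0944,1.0849,-0.2072,-0.5691,0.8212,0.0000,0.0000,0.0000,0.0000,0.0000
25,0.1637,-0.2016,1.4420,0.3219,-0.3613,-2.1897,-0.5745,5.6936,-0.2434,1.2384,-0.2154,-0.5723,0.7740,0.0000,0.0000,0.0000,0.0000,0.0000
26,0.1312,-0.2088,1.5285,0.3167,-0.3416,-2.1472,-0.3744,5.8472,-0.4555,1.3882,-0.2229,-0.5736,0.7240,0.0000,0.0000,0.0000,0.0000,0.0000
27,0.0992,-0.2126,1.6174,0.3080,-0.3196,-2.1235,-0.1351,5.9957,-0.7201,1.5428,-0.2296,-0.5728,0.6712,0.0000,0.0000,0.0000,0.0000,0.0000
28,0.0674,-0.2126,1.7083,0.2949,-0.2952,-2.1218,0.1485,6.1333,-1.0259,1.7076,-0.2352,-0.5696,0.6158,0.0000,0.0000,0.0000,0.0000,0.0000
29,0.0354,-0.2079,1.8013,0.2771,-0.2683,-2.1456,0.4823,6.2530,-1.3567,1.8849,-0.2394,-0.5635,0.5579,0.0000,0.0000,0.0000,0.0000,0.0000
30,0.0029,-0.1979,1.8958,0.2542,-0.2386,-2.1978,0.8728,6.3468,-1.6892,2.0723,-0.2420,-0.5541,0.4977,0.0000,0.0000,0.0000,0.0000,0.0000
31,-0.0307,-0.1814,1.9915,0.2266,-0.2061,-2.2796,1.3260,6.4072,-1.9903,2.2608,-0.2425,-0.5408,0.4356,0.0000,0.0000,0.0000,0.0000,0.0000
32,-0.0656,-0.1577,2.0878,0.1949,-0.1709,-2.3861,1.8473,6.4256,-2.2116,2.4325,-0.2407,-0.5230,0.3720,0.0000,0.0000,0.0000,0.0000,0.0000
33,-0.1023,-0.1257,2.1840,0.1610,-0.1334,-2.4993,2.4402,6.3905,-2.2828,2.5601,-0.2361,-0.5000,0.3079,0.0000,0.0000,0.0000,0.0000,0.0000
34,-0.1404,-0.0842,2.2792,0.1277,-0.0945,-2.5766,3.1046,6.2824,-2.1054,2.6109,-0.2284,-0.4711,0.2442,0.0000,0.0000,0.0000,0.0000,0.0000
35,-0.1790,-0.0322,2.3719,0.0996,-0.0556,-2.5402,3.8315,6.0664,-1.5622,2.5561,-0.2173,-0.4358,0.1825,0.0000,0.0000,0.0000,0.0000,0.0000
36,-0.2156,0.0310,2.4604,0.0830,-0.0184,-2.2957,4.5970,5.6929,-0.5820,2.3789,-0.2029,-0.3938,0.1243,,,,,


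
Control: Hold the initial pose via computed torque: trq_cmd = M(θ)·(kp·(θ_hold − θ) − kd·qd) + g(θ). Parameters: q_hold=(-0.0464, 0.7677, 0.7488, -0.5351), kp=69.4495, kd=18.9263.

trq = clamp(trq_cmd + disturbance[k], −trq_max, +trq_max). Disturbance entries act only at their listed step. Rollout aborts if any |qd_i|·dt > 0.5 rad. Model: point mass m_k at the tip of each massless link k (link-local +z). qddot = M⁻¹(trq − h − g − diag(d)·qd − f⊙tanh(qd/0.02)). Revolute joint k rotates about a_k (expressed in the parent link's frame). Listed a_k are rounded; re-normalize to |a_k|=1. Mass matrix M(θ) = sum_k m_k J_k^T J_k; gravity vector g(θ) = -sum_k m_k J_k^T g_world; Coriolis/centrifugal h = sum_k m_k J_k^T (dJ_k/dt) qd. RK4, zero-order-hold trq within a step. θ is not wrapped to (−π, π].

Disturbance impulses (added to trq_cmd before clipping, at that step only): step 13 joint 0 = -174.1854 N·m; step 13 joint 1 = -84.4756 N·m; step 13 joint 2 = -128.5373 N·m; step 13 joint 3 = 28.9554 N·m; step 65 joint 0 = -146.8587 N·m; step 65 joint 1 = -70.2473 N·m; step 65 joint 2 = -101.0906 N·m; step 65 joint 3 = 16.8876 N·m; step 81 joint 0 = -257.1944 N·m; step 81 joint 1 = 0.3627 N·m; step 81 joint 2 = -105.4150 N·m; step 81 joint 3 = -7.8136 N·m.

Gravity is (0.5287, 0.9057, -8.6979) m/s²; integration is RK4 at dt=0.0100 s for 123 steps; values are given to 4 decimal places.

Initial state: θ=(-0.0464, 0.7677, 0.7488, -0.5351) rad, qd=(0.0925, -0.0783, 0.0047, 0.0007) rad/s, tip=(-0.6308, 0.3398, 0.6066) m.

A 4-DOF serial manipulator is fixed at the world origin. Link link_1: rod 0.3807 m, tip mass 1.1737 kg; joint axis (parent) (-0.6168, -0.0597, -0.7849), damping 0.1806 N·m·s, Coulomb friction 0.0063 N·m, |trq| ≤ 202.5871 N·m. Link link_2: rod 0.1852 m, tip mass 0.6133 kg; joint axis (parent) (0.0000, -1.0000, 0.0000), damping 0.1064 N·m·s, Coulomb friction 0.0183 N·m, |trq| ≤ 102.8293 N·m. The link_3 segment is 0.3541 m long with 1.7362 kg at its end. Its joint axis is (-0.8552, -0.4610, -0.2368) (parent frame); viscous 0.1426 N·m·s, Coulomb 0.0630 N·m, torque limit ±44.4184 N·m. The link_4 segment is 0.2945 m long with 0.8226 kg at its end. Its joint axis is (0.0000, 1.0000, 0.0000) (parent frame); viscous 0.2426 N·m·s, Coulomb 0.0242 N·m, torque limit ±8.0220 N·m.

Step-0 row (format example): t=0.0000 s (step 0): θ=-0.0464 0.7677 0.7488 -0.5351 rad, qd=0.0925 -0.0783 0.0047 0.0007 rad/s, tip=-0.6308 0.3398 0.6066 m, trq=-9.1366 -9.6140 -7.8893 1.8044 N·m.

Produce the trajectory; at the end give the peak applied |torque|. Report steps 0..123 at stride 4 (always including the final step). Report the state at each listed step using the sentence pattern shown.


t=0.0400 s (step 4): θ=-0.0439 0.7656 0.7489 -0.5350 rad, qd=0.0375 -0.0301 0.0007 0.0016 rad/s, tip=-0.6297 0.3420 0.6072 m, trq=-7.6644 -10.0281 -7.3536 1.8997 N·m.
t=0.0800 s (step 8): θ=-0.0430 0.7649 0.7489 -0.5350 rad, qd=0.0099 -0.0073 0.0000 0.0010 rad/s, tip=-0.6294 0.3428 0.6074 m, trq=-6.8925 -10.2426 -7.0746 1.9503 N·m.
t=0.1200 s (step 12): θ=-0.0429 0.7649 0.7489 -0.5350 rad, qd=-0.0030 0.0027 -0.0001 -0.0000 rad/s, tip=-0.6294 0.3428 0.6075 m, trq=-6.4931 -10.3481 -6.9288 1.9759 N·m.
t=0.1600 s (step 16): θ=-0.1115 0.7194 0.8614 -0.5087 rad, qd=-1.9843 -1.3686 3.1758 0.7179 rad/s, tip=-0.6080 0.3327 0.6151 m, trq=17.8475 1.3779 -1.9873 1.2018 N·m.
t=0.2000 s (step 20): θ=-0.1594 0.6850 0.9359 -0.4937 rad, qd=-0.5949 -0.4537 0.8800 0.1263 rad/s, tip=-0.5926 0.3232 0.6207 m, trq=6.1062 -4.0502 -4.5694 1.6731 N·m.
t=0.2400 s (step 24): θ=-0.1696 0.6768 0.9497 -0.4931 rad, qd=0.0052 -0.0077 -0.0585 -0.0455 rad/s, tip=-0.5896 0.3201 0.6222 m, trq=0.0399 -6.7700 -5.8073 1.8502 N·m.
t=0.2800 s (step 28): θ=-0.1640 0.6808 0.9394 -0.4953 rad, qd=0.2398 0.1829 -0.4033 -0.0575 rad/s, tip=-0.5919 0.3206 0.6222 m, trq=-3.0701 -8.1820 -6.4803 1.9028 N·m.
t=0.3200 s (step 32): θ=-0.1525 0.6897 0.9206 -0.4975 rad, qd=0.3193 0.2494 -0.5145 -0.0510 rad/s, tip=-0.5960 0.3226 0.6215 m, trq=-4.6648 -8.9694 -6.8116 1.9255 N·m.
t=0.3600 s (step 36): θ=-0.1394 0.7000 0.8997 -0.4993 rad, qd=0.3268 0.2570 -0.5188 -0.0435 rad/s, tip=-0.6005 0.3251 0.6204 m, trq=-5.4788 -9.4356 -6.9725 1.9403 N·m.
t=0.4000 s (step 40): θ=-0.1268 0.7099 0.8797 -0.5010 rad, qd=0.3031 0.2390 -0.4776 -0.0386 rad/s, tip=-0.6048 0.3276 0.6192 m, trq=-5.8888 -9.7266 -7.0454 1.9525 N·m.
t=0.4400 s (step 44): θ=-0.1153 0.7190 0.8617 -0.5025 rad, qd=0.2681 0.2115 -0.4206 -0.0359 rad/s, tip=-0.6086 0.3300 0.6180 m, trq=-6.0893 -9.9161 -7.0714 1.9625 N·m.
t=0.4800 s (step 48): θ=-0.1054 0.7268 0.8461 -0.5039 rad, qd=0.2312 0.1823 -0.3619 -0.0343 rad/s, tip=-0.6119 0.3320 0.6167 m, trq=-6.1812 -10.0437 -7.0721 1.9702 N·m.
t=0.5200 s (step 52): θ=-0.0968 0.7336 0.8327 -0.5052 rad, qd=0.1966 0.1547 -0.3074 -0.0330 rad/s, tip=-0.6147 0.3337 0.6155 m, trq=-6.2171 -10.1317 -7.0595 1.9757 N·m.
t=0.5600 s (step 56): θ=-0.0896 0.7392 0.8214 -0.5065 rad, qd=0.1659 0.1301 -0.2595 -0.0318 rad/s, tip=-0.6171 0.3351 0.6145 m, trq=-6.2248 -10.1936 -7.0406 1.9792 N·m.
t=0.6000 s (step 60): θ=-0.0835 0.7440 0.8119 -0.5077 rad, qd=0.1394 0.1087 -0.2183 -0.0305 rad/s, tip=-0.6190 0.3363 0.6135 m, trq=-6.2190 -10.2380 -7.0194 1.9813 N·m.
t=0.6400 s (step 64): θ=-0.0784 0.7480 0.8038 -0.5089 rad, qd=0.1168 0.0905 -0.1835 -0.0291 rad/s, tip=-0.6207 0.3373 0.6127 m, trq=-6.2074 -10.2703 -6.9981 1.9824 N·m.
t=0.6800 s (step 68): θ=-0.1249 0.7154 0.8760 -0.4938 rad, qd=-1.3800 -1.0116 2.0897 0.3879 rad/s, tip=-0.6064 0.3283 0.6192 m, trq=14.1202 -0.4723 -1.9105 1.2152 N·m.
t=0.7200 s (step 72): θ=-0.1569 0.6907 0.9229 -0.4874 rad, qd=-0.3516 -0.2988 0.4804 0.0026 rad/s, tip=-0.5964 0.3206 0.6239 m, trq=4.1429 -5.0175 -4.4787 1.6645 N·m.
t=0.7600 s (step 76): θ=-0.1609 0.6865 0.9272 -0.4893 rad, qd=0.0852 0.0438 -0.1645 -0.0707 rad/s, tip=-0.5954 0.3186 0.6250 m, trq=-1.0029 -7.3347 -5.7939 1.8300 N·m.
t=0.8000 s (step 80): θ=-0.1537 0.6915 0.9152 -0.4922 rad, qd=0.2528 0.1839 -0.3969 -0.0706 rad/s, tip=-0.5979 0.3198 0.6244 m, trq=-3.6400 -8.5516 -6.4927 1.8989 N·m.
t=0.8400 s (step 84): θ=-0.2014 0.6897 0.9748 -0.4704 rad, qd=-1.4323 -0.0608 1.7289 0.5413 rad/s, tip=-0.5922 0.3056 0.6192 m, trq=22.3950 -8.9038 -1.6190 3.1270 N·m.
t=0.8800 s (step 88): θ=-0.2315 0.6919 1.0079 -0.4619 rad, qd=-0.2254 0.1398 0.1522 -0.0103 rad/s, tip=-0.5898 0.2949 0.6143 m, trq=8.2116 -8.9692 -4.2557 2.6160 N·m.
t=0.9200 s (step 92): θ=-0.2290 0.6992 1.0001 -0.4649 rad, qd=0.2783 0.2128 -0.4474 -0.1102 rad/s, tip=-0.5928 0.2938 0.6121 m, trq=0.9464 -9.1326 -5.6362 2.2713 N·m.
t=0.9600 s (step 96): θ=-0.2134 0.7082 0.9772 -0.4696 rad, qd=0.4668 0.2274 -0.6558 -0.1198 rad/s, tip=-0.5974 0.2973 0.6113 m, trq=-2.7646 -9.3198 -6.3544 2.0837 N·m.
t=1.0000 s (step 100): θ=-0.1936 0.7171 0.9500 -0.4743 rad, qd=0.5087 0.2152 -0.6899 -0.1103 rad/s, tip=-0.6022 0.3025 0.6111 m, trq=-4.6545 -9.5008 -6.7291 1.9914 N·m.
t=1.0400 s (step 104): θ=-0.1736 0.7252 0.9231 -0.4784 rad, qd=0.4846 0.1919 -0.6467 -0.0989 rad/s, tip=-0.6067 0.3080 0.6112 m, trq=-5.6070 -9.6623 -6.9248 1.9517 N·m.
t=1.0800 s (step 108): θ=-0.1552 0.7324 0.8986 -0.4822 rad, qd=0.4342 0.1654 -0.5740 -0.0893 rad/s, tip=-0.6106 0.3132 0.6112 m, trq=-6.0748 -9.7996 -7.0226 1.9387 N·m.
t=1.1200 s (step 112): θ=-0.1390 0.7385 0.8773 -0.4856 rad, qd=0.3769 0.1397 -0.4951 -0.0817 rad/s, tip=-0.6138 0.3179 0.6111 m, trq=-6.2910 -9.9124 -7.0650 1.9379 N·m.
t=1.1600 s (step 116): θ=-0.1251 0.7436 0.8590 -0.4887 rad, qd=0.3214 0.1165 -0.4206 -0.0752 rad/s, tip=-0.6164 0.3219 0.6110 m, trq=-6.3774 -10.0034 -7.0756 1.9420 N·m.
t=1.2000 s (step 120): θ=-0.1132 0.7478 0.8435 -0.4916 rad, qd=0.2714 0.0965 -0.3544 -0.0696 rad/s, tip=-0.6186 0.3254 0.6108 m, trq=-6.3976 -10.0760 -7.0684 1.9473 N·m.
t=1.2300 s (step 123): θ=-0.1056 0.7505 0.8335 -0.4937 rad, qd=0.2381 0.0835 -0.3109 -0.0656 rad/s, tip=-0.6200 0.3276 0.6106 m.
max |trq| (N·m): 202.5871
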